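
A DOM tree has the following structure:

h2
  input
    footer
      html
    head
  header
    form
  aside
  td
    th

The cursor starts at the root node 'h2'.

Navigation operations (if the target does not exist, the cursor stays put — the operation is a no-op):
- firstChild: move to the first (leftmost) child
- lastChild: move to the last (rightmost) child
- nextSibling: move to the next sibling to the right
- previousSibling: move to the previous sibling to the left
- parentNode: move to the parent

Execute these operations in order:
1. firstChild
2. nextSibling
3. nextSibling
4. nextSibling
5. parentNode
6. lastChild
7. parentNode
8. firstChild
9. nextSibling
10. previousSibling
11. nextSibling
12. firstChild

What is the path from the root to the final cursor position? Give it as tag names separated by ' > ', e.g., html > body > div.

Answer: h2 > header > form

Derivation:
After 1 (firstChild): input
After 2 (nextSibling): header
After 3 (nextSibling): aside
After 4 (nextSibling): td
After 5 (parentNode): h2
After 6 (lastChild): td
After 7 (parentNode): h2
After 8 (firstChild): input
After 9 (nextSibling): header
After 10 (previousSibling): input
After 11 (nextSibling): header
After 12 (firstChild): form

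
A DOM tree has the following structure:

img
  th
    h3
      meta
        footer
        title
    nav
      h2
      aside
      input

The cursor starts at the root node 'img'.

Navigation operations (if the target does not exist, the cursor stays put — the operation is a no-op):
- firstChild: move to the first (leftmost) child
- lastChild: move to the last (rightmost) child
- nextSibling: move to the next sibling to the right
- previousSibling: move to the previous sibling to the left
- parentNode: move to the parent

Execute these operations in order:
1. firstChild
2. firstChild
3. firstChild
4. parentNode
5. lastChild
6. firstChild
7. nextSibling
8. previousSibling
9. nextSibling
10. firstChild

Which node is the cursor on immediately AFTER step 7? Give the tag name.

Answer: title

Derivation:
After 1 (firstChild): th
After 2 (firstChild): h3
After 3 (firstChild): meta
After 4 (parentNode): h3
After 5 (lastChild): meta
After 6 (firstChild): footer
After 7 (nextSibling): title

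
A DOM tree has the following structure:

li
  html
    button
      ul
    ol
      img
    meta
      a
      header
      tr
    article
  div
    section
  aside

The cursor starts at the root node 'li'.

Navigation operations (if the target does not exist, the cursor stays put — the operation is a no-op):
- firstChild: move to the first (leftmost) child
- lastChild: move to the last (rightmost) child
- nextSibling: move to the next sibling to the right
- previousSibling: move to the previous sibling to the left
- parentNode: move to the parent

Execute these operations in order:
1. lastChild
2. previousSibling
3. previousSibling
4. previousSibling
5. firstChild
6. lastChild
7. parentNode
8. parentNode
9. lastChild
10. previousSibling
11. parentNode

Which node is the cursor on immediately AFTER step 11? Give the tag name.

Answer: html

Derivation:
After 1 (lastChild): aside
After 2 (previousSibling): div
After 3 (previousSibling): html
After 4 (previousSibling): html (no-op, stayed)
After 5 (firstChild): button
After 6 (lastChild): ul
After 7 (parentNode): button
After 8 (parentNode): html
After 9 (lastChild): article
After 10 (previousSibling): meta
After 11 (parentNode): html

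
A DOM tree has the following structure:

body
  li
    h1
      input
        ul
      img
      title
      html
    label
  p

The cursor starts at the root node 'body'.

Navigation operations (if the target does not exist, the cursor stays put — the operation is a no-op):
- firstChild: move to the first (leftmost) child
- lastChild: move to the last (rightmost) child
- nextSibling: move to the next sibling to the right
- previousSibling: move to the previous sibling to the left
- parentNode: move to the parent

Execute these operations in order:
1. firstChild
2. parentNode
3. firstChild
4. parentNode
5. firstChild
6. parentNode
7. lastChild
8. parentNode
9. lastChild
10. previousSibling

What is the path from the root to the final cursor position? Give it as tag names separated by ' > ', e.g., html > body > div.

Answer: body > li

Derivation:
After 1 (firstChild): li
After 2 (parentNode): body
After 3 (firstChild): li
After 4 (parentNode): body
After 5 (firstChild): li
After 6 (parentNode): body
After 7 (lastChild): p
After 8 (parentNode): body
After 9 (lastChild): p
After 10 (previousSibling): li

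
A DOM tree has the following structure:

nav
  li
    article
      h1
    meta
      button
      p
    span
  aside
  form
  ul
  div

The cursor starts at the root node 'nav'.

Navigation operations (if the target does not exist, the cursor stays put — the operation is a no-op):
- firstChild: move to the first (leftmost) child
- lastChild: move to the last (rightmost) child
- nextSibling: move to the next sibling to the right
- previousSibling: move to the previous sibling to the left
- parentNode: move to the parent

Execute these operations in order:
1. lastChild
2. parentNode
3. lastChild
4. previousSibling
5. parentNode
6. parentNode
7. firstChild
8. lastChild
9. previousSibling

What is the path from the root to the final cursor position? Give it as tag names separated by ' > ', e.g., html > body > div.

After 1 (lastChild): div
After 2 (parentNode): nav
After 3 (lastChild): div
After 4 (previousSibling): ul
After 5 (parentNode): nav
After 6 (parentNode): nav (no-op, stayed)
After 7 (firstChild): li
After 8 (lastChild): span
After 9 (previousSibling): meta

Answer: nav > li > meta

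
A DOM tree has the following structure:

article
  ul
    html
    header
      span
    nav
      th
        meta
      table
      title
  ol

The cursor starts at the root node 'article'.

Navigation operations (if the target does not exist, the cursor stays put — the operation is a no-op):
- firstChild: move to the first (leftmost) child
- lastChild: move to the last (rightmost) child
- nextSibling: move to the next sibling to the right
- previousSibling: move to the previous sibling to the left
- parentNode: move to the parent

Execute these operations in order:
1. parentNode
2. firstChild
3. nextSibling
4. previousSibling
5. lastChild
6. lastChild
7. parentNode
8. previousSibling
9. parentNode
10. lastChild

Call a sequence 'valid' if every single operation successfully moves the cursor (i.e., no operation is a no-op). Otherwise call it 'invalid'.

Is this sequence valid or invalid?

Answer: invalid

Derivation:
After 1 (parentNode): article (no-op, stayed)
After 2 (firstChild): ul
After 3 (nextSibling): ol
After 4 (previousSibling): ul
After 5 (lastChild): nav
After 6 (lastChild): title
After 7 (parentNode): nav
After 8 (previousSibling): header
After 9 (parentNode): ul
After 10 (lastChild): nav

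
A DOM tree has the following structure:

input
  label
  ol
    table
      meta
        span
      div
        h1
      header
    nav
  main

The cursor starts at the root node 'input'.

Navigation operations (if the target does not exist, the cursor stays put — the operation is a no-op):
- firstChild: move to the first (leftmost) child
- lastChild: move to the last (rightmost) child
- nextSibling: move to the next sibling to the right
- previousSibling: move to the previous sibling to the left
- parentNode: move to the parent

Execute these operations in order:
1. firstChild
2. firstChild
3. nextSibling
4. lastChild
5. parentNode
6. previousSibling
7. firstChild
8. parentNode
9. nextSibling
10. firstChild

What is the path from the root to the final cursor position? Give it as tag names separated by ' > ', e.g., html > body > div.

After 1 (firstChild): label
After 2 (firstChild): label (no-op, stayed)
After 3 (nextSibling): ol
After 4 (lastChild): nav
After 5 (parentNode): ol
After 6 (previousSibling): label
After 7 (firstChild): label (no-op, stayed)
After 8 (parentNode): input
After 9 (nextSibling): input (no-op, stayed)
After 10 (firstChild): label

Answer: input > label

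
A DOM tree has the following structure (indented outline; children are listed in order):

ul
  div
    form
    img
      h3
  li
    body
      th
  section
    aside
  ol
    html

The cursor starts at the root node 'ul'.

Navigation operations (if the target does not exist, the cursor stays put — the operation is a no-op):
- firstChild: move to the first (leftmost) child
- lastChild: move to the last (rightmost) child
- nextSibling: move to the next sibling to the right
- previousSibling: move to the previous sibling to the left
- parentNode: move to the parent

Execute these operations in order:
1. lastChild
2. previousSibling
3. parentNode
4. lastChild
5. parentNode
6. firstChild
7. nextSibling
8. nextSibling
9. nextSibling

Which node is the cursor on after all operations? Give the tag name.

After 1 (lastChild): ol
After 2 (previousSibling): section
After 3 (parentNode): ul
After 4 (lastChild): ol
After 5 (parentNode): ul
After 6 (firstChild): div
After 7 (nextSibling): li
After 8 (nextSibling): section
After 9 (nextSibling): ol

Answer: ol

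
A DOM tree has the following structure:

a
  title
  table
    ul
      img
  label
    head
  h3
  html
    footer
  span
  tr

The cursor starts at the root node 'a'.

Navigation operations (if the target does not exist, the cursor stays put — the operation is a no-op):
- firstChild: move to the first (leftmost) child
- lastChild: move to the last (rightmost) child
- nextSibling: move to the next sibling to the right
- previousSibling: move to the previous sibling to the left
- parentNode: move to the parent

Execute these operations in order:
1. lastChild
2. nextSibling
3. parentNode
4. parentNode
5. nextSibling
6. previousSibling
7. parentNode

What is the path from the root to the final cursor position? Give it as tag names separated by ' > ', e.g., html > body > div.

After 1 (lastChild): tr
After 2 (nextSibling): tr (no-op, stayed)
After 3 (parentNode): a
After 4 (parentNode): a (no-op, stayed)
After 5 (nextSibling): a (no-op, stayed)
After 6 (previousSibling): a (no-op, stayed)
After 7 (parentNode): a (no-op, stayed)

Answer: a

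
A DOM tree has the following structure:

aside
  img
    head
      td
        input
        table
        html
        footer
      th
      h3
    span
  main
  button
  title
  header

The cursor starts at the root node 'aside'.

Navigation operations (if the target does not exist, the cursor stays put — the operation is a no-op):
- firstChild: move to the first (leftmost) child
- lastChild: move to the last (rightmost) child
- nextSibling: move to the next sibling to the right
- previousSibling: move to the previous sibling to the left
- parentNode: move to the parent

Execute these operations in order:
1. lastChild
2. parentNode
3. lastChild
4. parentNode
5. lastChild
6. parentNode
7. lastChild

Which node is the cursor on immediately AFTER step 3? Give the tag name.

After 1 (lastChild): header
After 2 (parentNode): aside
After 3 (lastChild): header

Answer: header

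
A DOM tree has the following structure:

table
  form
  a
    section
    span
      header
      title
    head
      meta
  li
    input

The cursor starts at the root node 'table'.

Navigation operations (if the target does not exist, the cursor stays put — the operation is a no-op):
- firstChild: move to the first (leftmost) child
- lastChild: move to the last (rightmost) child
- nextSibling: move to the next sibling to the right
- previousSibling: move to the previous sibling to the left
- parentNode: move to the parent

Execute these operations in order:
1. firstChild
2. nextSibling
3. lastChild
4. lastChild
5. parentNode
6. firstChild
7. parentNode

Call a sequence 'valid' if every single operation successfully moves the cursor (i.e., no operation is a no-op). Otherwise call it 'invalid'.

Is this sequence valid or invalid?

After 1 (firstChild): form
After 2 (nextSibling): a
After 3 (lastChild): head
After 4 (lastChild): meta
After 5 (parentNode): head
After 6 (firstChild): meta
After 7 (parentNode): head

Answer: valid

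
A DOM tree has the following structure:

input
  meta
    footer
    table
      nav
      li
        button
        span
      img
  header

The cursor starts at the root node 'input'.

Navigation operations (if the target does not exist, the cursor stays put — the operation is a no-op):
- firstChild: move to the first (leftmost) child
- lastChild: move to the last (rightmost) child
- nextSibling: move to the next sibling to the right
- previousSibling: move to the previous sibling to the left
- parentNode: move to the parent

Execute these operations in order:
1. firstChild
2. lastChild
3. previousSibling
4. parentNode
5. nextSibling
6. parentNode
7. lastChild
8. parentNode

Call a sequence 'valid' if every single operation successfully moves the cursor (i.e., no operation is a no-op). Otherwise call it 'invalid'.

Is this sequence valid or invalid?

After 1 (firstChild): meta
After 2 (lastChild): table
After 3 (previousSibling): footer
After 4 (parentNode): meta
After 5 (nextSibling): header
After 6 (parentNode): input
After 7 (lastChild): header
After 8 (parentNode): input

Answer: valid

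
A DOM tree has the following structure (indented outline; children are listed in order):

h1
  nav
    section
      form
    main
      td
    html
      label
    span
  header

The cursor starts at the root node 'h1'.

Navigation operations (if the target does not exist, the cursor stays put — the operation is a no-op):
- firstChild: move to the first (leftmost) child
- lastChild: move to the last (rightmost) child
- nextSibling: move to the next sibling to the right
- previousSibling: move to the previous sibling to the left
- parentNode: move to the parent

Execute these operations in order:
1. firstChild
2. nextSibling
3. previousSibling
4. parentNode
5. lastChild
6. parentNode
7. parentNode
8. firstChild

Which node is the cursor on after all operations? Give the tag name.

Answer: nav

Derivation:
After 1 (firstChild): nav
After 2 (nextSibling): header
After 3 (previousSibling): nav
After 4 (parentNode): h1
After 5 (lastChild): header
After 6 (parentNode): h1
After 7 (parentNode): h1 (no-op, stayed)
After 8 (firstChild): nav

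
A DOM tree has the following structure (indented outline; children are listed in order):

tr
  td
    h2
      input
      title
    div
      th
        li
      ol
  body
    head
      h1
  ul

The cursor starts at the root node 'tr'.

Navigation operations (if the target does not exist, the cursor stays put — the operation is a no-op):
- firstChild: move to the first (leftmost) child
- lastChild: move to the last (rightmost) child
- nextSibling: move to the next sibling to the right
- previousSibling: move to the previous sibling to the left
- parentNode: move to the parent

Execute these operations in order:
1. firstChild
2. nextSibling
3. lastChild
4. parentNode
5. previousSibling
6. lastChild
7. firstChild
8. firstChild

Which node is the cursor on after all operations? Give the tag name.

Answer: li

Derivation:
After 1 (firstChild): td
After 2 (nextSibling): body
After 3 (lastChild): head
After 4 (parentNode): body
After 5 (previousSibling): td
After 6 (lastChild): div
After 7 (firstChild): th
After 8 (firstChild): li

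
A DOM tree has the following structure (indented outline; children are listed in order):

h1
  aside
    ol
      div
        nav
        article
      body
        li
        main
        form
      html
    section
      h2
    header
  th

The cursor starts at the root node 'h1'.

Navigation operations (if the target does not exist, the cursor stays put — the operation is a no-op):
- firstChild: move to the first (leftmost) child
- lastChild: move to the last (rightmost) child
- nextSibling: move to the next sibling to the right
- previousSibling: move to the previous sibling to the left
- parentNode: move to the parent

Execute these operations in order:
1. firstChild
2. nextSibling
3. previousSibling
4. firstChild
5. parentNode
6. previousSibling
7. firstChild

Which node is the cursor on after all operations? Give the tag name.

Answer: ol

Derivation:
After 1 (firstChild): aside
After 2 (nextSibling): th
After 3 (previousSibling): aside
After 4 (firstChild): ol
After 5 (parentNode): aside
After 6 (previousSibling): aside (no-op, stayed)
After 7 (firstChild): ol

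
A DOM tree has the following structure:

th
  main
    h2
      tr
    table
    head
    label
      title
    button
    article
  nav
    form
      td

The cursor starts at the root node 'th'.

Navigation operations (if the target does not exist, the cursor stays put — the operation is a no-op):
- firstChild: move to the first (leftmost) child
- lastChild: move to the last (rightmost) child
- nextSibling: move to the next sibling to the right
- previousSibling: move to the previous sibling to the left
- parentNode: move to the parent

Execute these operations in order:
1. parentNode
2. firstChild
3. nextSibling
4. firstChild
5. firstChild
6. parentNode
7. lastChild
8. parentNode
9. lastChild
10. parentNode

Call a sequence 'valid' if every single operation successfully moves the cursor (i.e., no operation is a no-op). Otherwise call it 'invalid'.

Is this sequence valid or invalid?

Answer: invalid

Derivation:
After 1 (parentNode): th (no-op, stayed)
After 2 (firstChild): main
After 3 (nextSibling): nav
After 4 (firstChild): form
After 5 (firstChild): td
After 6 (parentNode): form
After 7 (lastChild): td
After 8 (parentNode): form
After 9 (lastChild): td
After 10 (parentNode): form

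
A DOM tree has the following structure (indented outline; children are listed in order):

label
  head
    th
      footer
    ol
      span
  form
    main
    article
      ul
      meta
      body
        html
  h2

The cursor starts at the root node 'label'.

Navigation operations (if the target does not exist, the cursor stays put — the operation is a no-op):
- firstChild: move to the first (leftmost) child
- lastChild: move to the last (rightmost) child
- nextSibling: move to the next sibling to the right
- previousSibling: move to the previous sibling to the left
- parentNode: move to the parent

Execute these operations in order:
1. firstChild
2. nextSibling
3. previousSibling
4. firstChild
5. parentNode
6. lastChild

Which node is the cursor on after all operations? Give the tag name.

Answer: ol

Derivation:
After 1 (firstChild): head
After 2 (nextSibling): form
After 3 (previousSibling): head
After 4 (firstChild): th
After 5 (parentNode): head
After 6 (lastChild): ol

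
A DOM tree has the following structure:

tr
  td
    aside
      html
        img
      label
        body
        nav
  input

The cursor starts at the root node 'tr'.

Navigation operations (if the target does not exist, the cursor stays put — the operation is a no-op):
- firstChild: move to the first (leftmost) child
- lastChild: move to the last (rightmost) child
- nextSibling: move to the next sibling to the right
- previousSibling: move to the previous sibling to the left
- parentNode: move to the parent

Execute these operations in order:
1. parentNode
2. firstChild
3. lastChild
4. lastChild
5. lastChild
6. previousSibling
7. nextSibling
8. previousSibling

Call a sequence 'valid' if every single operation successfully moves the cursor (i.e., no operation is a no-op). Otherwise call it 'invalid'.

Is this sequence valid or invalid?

After 1 (parentNode): tr (no-op, stayed)
After 2 (firstChild): td
After 3 (lastChild): aside
After 4 (lastChild): label
After 5 (lastChild): nav
After 6 (previousSibling): body
After 7 (nextSibling): nav
After 8 (previousSibling): body

Answer: invalid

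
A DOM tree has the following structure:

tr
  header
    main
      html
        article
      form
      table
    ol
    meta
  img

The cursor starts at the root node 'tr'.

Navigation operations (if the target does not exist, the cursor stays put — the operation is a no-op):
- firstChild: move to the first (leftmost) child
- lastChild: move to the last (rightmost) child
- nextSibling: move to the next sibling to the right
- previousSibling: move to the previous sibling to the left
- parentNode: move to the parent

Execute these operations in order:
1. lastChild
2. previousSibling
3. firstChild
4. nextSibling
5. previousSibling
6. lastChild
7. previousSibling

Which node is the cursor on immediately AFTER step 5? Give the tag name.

Answer: main

Derivation:
After 1 (lastChild): img
After 2 (previousSibling): header
After 3 (firstChild): main
After 4 (nextSibling): ol
After 5 (previousSibling): main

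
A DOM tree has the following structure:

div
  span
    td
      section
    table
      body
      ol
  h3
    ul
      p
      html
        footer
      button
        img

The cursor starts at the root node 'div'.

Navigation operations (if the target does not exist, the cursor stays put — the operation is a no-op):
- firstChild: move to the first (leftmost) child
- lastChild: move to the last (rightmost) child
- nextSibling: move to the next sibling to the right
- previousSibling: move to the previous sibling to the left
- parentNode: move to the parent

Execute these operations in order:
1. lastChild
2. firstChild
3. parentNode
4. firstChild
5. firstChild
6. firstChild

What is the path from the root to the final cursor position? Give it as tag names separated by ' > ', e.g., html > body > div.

After 1 (lastChild): h3
After 2 (firstChild): ul
After 3 (parentNode): h3
After 4 (firstChild): ul
After 5 (firstChild): p
After 6 (firstChild): p (no-op, stayed)

Answer: div > h3 > ul > p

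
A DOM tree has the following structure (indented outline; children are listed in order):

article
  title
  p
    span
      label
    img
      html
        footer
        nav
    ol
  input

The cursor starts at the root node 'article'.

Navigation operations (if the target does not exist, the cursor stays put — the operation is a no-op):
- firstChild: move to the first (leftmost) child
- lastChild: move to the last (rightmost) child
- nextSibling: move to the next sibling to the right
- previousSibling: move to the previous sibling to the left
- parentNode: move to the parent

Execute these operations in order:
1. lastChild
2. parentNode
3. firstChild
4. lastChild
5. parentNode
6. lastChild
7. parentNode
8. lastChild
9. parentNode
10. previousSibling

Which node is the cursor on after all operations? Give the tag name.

After 1 (lastChild): input
After 2 (parentNode): article
After 3 (firstChild): title
After 4 (lastChild): title (no-op, stayed)
After 5 (parentNode): article
After 6 (lastChild): input
After 7 (parentNode): article
After 8 (lastChild): input
After 9 (parentNode): article
After 10 (previousSibling): article (no-op, stayed)

Answer: article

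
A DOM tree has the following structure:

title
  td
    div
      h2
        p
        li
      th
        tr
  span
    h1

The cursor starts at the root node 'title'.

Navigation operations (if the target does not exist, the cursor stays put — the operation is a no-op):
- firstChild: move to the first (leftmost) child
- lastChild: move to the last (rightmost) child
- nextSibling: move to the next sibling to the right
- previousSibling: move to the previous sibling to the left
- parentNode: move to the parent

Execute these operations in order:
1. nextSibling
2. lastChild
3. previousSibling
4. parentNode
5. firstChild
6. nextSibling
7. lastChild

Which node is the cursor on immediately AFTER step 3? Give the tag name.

Answer: td

Derivation:
After 1 (nextSibling): title (no-op, stayed)
After 2 (lastChild): span
After 3 (previousSibling): td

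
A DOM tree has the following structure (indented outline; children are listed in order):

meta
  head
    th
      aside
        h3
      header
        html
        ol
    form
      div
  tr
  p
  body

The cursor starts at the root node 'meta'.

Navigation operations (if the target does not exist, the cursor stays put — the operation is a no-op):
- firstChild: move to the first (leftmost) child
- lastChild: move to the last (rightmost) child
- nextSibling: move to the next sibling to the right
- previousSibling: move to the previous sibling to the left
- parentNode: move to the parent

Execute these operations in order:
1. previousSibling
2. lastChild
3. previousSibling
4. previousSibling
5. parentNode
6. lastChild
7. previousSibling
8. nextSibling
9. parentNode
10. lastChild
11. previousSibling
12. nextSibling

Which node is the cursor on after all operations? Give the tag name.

Answer: body

Derivation:
After 1 (previousSibling): meta (no-op, stayed)
After 2 (lastChild): body
After 3 (previousSibling): p
After 4 (previousSibling): tr
After 5 (parentNode): meta
After 6 (lastChild): body
After 7 (previousSibling): p
After 8 (nextSibling): body
After 9 (parentNode): meta
After 10 (lastChild): body
After 11 (previousSibling): p
After 12 (nextSibling): body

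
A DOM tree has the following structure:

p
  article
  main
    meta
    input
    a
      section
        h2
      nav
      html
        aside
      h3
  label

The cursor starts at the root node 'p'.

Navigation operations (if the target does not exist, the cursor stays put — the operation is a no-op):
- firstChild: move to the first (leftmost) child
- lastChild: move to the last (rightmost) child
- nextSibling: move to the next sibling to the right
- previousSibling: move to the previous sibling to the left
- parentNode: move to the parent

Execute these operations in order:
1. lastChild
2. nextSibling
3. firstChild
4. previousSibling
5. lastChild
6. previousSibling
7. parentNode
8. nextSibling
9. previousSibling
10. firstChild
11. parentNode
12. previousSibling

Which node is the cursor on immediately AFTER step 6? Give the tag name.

After 1 (lastChild): label
After 2 (nextSibling): label (no-op, stayed)
After 3 (firstChild): label (no-op, stayed)
After 4 (previousSibling): main
After 5 (lastChild): a
After 6 (previousSibling): input

Answer: input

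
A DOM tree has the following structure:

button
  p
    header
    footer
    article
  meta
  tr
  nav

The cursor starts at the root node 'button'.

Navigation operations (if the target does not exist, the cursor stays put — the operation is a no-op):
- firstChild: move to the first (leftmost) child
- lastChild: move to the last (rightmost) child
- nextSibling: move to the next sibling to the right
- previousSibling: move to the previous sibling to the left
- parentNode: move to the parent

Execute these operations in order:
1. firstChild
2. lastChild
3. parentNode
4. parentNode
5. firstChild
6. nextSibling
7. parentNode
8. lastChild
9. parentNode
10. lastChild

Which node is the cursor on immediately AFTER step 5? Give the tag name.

Answer: p

Derivation:
After 1 (firstChild): p
After 2 (lastChild): article
After 3 (parentNode): p
After 4 (parentNode): button
After 5 (firstChild): p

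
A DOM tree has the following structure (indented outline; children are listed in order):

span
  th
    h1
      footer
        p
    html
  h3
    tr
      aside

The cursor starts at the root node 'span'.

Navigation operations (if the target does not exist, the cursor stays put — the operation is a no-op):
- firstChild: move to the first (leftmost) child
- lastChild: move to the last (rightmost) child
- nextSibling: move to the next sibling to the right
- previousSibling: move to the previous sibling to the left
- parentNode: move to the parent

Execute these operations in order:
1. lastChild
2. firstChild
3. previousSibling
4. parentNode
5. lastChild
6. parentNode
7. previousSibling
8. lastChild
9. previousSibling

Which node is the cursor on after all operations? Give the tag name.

After 1 (lastChild): h3
After 2 (firstChild): tr
After 3 (previousSibling): tr (no-op, stayed)
After 4 (parentNode): h3
After 5 (lastChild): tr
After 6 (parentNode): h3
After 7 (previousSibling): th
After 8 (lastChild): html
After 9 (previousSibling): h1

Answer: h1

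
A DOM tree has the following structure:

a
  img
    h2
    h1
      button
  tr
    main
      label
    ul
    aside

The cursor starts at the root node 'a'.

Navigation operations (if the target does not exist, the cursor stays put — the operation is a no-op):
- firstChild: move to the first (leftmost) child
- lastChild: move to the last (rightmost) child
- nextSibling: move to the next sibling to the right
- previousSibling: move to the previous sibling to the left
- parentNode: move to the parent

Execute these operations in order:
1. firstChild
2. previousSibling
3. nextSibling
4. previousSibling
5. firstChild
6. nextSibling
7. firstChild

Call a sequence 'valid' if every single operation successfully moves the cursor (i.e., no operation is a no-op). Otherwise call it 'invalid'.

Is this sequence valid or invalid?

After 1 (firstChild): img
After 2 (previousSibling): img (no-op, stayed)
After 3 (nextSibling): tr
After 4 (previousSibling): img
After 5 (firstChild): h2
After 6 (nextSibling): h1
After 7 (firstChild): button

Answer: invalid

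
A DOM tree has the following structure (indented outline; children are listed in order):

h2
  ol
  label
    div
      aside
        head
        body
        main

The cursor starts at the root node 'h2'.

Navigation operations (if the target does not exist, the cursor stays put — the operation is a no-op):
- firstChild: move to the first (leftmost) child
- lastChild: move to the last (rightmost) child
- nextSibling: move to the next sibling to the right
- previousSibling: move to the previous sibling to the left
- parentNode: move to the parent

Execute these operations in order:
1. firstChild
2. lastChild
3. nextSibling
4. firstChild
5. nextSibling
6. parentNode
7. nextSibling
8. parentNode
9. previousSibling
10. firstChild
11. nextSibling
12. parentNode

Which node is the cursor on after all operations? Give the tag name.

After 1 (firstChild): ol
After 2 (lastChild): ol (no-op, stayed)
After 3 (nextSibling): label
After 4 (firstChild): div
After 5 (nextSibling): div (no-op, stayed)
After 6 (parentNode): label
After 7 (nextSibling): label (no-op, stayed)
After 8 (parentNode): h2
After 9 (previousSibling): h2 (no-op, stayed)
After 10 (firstChild): ol
After 11 (nextSibling): label
After 12 (parentNode): h2

Answer: h2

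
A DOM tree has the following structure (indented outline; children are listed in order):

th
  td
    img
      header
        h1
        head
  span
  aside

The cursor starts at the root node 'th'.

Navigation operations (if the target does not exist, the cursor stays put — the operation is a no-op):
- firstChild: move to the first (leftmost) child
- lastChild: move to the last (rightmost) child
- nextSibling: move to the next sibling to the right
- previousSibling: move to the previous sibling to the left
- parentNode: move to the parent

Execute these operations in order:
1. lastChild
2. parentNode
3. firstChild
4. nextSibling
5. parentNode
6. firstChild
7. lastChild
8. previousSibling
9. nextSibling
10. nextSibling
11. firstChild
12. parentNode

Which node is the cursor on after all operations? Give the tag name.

Answer: img

Derivation:
After 1 (lastChild): aside
After 2 (parentNode): th
After 3 (firstChild): td
After 4 (nextSibling): span
After 5 (parentNode): th
After 6 (firstChild): td
After 7 (lastChild): img
After 8 (previousSibling): img (no-op, stayed)
After 9 (nextSibling): img (no-op, stayed)
After 10 (nextSibling): img (no-op, stayed)
After 11 (firstChild): header
After 12 (parentNode): img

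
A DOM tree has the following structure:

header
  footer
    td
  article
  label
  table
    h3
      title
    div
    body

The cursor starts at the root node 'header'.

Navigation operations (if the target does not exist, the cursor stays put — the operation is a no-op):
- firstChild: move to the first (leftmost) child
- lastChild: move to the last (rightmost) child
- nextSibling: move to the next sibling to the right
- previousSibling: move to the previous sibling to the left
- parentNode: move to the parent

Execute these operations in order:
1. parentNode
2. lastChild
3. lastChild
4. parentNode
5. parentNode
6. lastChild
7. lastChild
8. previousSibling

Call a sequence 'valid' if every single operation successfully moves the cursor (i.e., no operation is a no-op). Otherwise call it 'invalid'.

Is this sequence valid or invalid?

Answer: invalid

Derivation:
After 1 (parentNode): header (no-op, stayed)
After 2 (lastChild): table
After 3 (lastChild): body
After 4 (parentNode): table
After 5 (parentNode): header
After 6 (lastChild): table
After 7 (lastChild): body
After 8 (previousSibling): div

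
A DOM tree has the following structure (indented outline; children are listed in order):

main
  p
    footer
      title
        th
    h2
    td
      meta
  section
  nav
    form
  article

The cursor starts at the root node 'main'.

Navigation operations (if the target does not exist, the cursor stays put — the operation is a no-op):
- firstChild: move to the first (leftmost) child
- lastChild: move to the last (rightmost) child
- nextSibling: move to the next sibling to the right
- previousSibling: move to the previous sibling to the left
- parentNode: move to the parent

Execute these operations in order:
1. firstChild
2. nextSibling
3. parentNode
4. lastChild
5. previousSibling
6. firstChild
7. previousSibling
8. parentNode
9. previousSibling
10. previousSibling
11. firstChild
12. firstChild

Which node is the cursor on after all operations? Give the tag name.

Answer: title

Derivation:
After 1 (firstChild): p
After 2 (nextSibling): section
After 3 (parentNode): main
After 4 (lastChild): article
After 5 (previousSibling): nav
After 6 (firstChild): form
After 7 (previousSibling): form (no-op, stayed)
After 8 (parentNode): nav
After 9 (previousSibling): section
After 10 (previousSibling): p
After 11 (firstChild): footer
After 12 (firstChild): title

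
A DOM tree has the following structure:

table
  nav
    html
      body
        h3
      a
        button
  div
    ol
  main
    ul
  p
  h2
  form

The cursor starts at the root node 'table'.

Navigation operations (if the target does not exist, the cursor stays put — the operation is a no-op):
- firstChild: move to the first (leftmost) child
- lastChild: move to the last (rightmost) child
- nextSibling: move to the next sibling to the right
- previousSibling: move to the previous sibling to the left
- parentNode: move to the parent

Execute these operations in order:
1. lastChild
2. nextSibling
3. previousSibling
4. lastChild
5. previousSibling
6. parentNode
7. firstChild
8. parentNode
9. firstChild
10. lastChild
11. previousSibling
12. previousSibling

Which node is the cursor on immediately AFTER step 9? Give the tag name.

After 1 (lastChild): form
After 2 (nextSibling): form (no-op, stayed)
After 3 (previousSibling): h2
After 4 (lastChild): h2 (no-op, stayed)
After 5 (previousSibling): p
After 6 (parentNode): table
After 7 (firstChild): nav
After 8 (parentNode): table
After 9 (firstChild): nav

Answer: nav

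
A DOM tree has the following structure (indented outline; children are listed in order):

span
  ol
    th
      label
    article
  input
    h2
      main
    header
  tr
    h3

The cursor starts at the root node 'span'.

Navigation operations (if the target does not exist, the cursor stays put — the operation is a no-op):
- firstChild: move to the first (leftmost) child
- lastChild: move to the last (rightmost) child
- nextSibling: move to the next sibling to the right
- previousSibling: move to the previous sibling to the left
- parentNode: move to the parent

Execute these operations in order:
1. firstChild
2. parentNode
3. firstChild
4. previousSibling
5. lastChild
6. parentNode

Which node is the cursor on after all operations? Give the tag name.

Answer: ol

Derivation:
After 1 (firstChild): ol
After 2 (parentNode): span
After 3 (firstChild): ol
After 4 (previousSibling): ol (no-op, stayed)
After 5 (lastChild): article
After 6 (parentNode): ol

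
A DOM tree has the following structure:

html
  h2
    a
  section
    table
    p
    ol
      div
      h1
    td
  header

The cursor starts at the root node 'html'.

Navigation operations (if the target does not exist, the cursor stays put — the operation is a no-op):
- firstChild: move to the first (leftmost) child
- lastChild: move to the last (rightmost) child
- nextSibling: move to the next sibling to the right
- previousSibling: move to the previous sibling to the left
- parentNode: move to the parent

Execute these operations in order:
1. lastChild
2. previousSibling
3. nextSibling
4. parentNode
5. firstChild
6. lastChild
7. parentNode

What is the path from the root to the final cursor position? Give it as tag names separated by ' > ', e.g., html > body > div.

After 1 (lastChild): header
After 2 (previousSibling): section
After 3 (nextSibling): header
After 4 (parentNode): html
After 5 (firstChild): h2
After 6 (lastChild): a
After 7 (parentNode): h2

Answer: html > h2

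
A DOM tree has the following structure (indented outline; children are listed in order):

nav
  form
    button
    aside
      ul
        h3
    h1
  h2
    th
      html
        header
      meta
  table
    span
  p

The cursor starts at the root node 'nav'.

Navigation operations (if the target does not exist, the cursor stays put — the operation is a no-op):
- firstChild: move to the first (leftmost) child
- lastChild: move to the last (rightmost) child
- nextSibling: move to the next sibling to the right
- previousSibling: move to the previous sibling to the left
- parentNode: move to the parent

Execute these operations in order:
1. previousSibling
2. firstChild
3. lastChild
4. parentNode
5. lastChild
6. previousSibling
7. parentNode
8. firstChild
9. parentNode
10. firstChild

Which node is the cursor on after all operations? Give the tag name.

Answer: button

Derivation:
After 1 (previousSibling): nav (no-op, stayed)
After 2 (firstChild): form
After 3 (lastChild): h1
After 4 (parentNode): form
After 5 (lastChild): h1
After 6 (previousSibling): aside
After 7 (parentNode): form
After 8 (firstChild): button
After 9 (parentNode): form
After 10 (firstChild): button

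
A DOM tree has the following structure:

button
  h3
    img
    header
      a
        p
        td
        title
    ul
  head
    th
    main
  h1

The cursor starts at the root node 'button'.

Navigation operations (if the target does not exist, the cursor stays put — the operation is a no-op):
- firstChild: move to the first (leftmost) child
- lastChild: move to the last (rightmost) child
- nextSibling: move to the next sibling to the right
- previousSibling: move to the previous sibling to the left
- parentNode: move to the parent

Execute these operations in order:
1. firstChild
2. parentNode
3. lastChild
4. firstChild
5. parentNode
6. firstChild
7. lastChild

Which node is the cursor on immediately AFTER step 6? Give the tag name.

After 1 (firstChild): h3
After 2 (parentNode): button
After 3 (lastChild): h1
After 4 (firstChild): h1 (no-op, stayed)
After 5 (parentNode): button
After 6 (firstChild): h3

Answer: h3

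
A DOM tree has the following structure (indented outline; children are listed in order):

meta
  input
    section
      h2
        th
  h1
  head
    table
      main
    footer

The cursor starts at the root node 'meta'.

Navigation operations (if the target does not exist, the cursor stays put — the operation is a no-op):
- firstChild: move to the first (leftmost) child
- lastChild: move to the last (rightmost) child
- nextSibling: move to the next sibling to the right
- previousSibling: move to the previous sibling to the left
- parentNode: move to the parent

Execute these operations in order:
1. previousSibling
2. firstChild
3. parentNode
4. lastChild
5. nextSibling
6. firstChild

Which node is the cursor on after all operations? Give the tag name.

Answer: table

Derivation:
After 1 (previousSibling): meta (no-op, stayed)
After 2 (firstChild): input
After 3 (parentNode): meta
After 4 (lastChild): head
After 5 (nextSibling): head (no-op, stayed)
After 6 (firstChild): table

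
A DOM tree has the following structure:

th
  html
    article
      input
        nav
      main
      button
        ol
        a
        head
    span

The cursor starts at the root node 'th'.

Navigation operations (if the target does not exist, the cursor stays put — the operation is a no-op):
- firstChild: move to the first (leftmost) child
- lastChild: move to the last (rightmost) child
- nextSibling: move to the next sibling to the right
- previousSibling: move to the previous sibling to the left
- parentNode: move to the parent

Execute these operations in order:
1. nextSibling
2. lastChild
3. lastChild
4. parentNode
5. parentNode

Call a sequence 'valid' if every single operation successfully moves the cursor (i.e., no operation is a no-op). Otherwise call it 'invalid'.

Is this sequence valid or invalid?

After 1 (nextSibling): th (no-op, stayed)
After 2 (lastChild): html
After 3 (lastChild): span
After 4 (parentNode): html
After 5 (parentNode): th

Answer: invalid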